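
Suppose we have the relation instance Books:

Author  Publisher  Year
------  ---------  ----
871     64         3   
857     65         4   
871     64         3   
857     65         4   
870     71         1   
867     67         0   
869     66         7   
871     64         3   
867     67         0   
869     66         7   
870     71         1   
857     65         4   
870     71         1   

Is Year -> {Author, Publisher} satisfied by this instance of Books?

Yes

Year=3: 3 rows → {Author,Publisher} = (871, 64), (871, 64), (871, 64) ✓
Year=4: 3 rows → {Author,Publisher} = (857, 65), (857, 65), (857, 65) ✓
Year=1: 3 rows → {Author,Publisher} = (870, 71), (870, 71), (870, 71) ✓
Year=0: 2 rows → {Author,Publisher} = (867, 67), (867, 67) ✓
Year=7: 2 rows → {Author,Publisher} = (869, 66), (869, 66) ✓
Every Year value is associated with a single {Author, Publisher} value, so Year -> {Author, Publisher} holds.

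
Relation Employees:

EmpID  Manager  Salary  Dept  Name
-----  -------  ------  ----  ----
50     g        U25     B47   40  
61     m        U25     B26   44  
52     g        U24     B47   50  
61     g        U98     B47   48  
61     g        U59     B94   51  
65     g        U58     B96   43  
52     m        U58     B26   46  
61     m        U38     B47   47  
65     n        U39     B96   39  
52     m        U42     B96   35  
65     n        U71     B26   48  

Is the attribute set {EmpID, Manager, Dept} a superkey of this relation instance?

All 11 rows have distinct {EmpID, Manager, Dept} values, so {EmpID, Manager, Dept} → (all attributes) holds and {EmpID, Manager, Dept} is a superkey.

Yes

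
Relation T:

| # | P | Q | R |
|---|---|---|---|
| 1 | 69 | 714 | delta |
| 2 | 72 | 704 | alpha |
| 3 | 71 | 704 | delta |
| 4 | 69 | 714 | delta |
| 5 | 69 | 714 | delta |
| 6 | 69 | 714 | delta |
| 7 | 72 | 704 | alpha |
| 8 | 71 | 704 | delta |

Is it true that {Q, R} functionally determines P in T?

(Q=714, R=delta): rows 1, 4, 5, 6 → P = 69, 69, 69, 69 ✓
(Q=704, R=alpha): rows 2, 7 → P = 72, 72 ✓
(Q=704, R=delta): rows 3, 8 → P = 71, 71 ✓
Every {Q, R} value is associated with a single P value, so {Q, R} -> P holds.

Yes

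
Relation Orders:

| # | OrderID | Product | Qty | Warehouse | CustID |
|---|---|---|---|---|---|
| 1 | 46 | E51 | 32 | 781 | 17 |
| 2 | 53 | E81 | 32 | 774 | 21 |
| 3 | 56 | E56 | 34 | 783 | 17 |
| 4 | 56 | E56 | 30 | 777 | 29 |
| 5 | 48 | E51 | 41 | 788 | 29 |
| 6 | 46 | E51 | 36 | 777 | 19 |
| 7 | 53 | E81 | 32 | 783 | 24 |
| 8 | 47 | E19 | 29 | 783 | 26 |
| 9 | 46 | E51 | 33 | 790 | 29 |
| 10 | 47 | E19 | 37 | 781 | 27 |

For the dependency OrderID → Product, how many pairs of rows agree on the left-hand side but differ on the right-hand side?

0

OrderID=46: all 3 rows agree on Product — 0 pairs.
OrderID=53: all 2 rows agree on Product — 0 pairs.
OrderID=56: all 2 rows agree on Product — 0 pairs.
OrderID=47: all 2 rows agree on Product — 0 pairs.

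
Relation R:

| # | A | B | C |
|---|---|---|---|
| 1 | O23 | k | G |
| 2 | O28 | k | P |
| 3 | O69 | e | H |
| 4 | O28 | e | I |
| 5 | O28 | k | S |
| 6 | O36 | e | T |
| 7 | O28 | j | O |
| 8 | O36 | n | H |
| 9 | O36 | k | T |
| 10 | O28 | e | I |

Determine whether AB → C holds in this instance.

(A=O23, B=k): row 1 → C = G ✓
(A=O28, B=k): rows 2, 5 → C takes values {P, S} — violation
(A=O69, B=e): row 3 → C = H ✓
(A=O28, B=e): rows 4, 10 → C = I, I ✓
(A=O36, B=e): row 6 → C = T ✓
(A=O28, B=j): row 7 → C = O ✓
(A=O36, B=n): row 8 → C = H ✓
(A=O36, B=k): row 9 → C = T ✓
Two rows agree on AB but differ on C, so AB → C does not hold.

No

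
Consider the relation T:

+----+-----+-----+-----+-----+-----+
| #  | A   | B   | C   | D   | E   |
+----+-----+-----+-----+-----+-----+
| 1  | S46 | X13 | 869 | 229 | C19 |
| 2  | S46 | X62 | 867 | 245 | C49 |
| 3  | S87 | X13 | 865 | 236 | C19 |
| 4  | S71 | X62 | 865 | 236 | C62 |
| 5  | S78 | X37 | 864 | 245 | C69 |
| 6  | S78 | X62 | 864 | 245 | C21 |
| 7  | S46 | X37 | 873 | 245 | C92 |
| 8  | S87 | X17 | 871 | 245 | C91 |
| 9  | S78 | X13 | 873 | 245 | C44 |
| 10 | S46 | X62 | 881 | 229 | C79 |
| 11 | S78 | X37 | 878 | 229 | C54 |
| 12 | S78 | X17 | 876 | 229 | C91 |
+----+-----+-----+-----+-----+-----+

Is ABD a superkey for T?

Yes

All 12 rows have distinct ABD values, so ABD → (all attributes) holds and ABD is a superkey.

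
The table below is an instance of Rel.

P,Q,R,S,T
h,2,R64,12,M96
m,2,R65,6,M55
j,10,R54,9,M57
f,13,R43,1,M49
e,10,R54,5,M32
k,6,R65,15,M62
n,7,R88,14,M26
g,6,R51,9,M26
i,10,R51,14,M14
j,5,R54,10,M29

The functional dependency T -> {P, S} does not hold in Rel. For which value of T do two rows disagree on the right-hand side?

M26

T=M96: 1 row → {P,S} = (h, 12) ✓
T=M55: 1 row → {P,S} = (m, 6) ✓
T=M57: 1 row → {P,S} = (j, 9) ✓
T=M49: 1 row → {P,S} = (f, 1) ✓
T=M32: 1 row → {P,S} = (e, 5) ✓
T=M62: 1 row → {P,S} = (k, 15) ✓
T=M26: 2 rows → {P,S} takes values {(n, 14), (g, 9)} — violation
T=M14: 1 row → {P,S} = (i, 14) ✓
T=M29: 1 row → {P,S} = (j, 10) ✓
The only T value with inconsistent RHS is T=M26.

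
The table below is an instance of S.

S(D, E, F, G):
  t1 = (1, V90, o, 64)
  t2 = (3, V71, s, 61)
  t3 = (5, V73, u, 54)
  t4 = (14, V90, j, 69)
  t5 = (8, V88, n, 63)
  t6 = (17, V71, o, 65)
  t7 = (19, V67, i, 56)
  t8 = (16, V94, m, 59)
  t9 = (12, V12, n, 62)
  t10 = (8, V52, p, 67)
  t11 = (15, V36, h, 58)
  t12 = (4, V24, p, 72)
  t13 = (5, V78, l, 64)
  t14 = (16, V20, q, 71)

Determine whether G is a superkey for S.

No

Rows 1 and 13 have the same G value G=64 but are distinct tuples, so G does not determine every attribute — not a superkey.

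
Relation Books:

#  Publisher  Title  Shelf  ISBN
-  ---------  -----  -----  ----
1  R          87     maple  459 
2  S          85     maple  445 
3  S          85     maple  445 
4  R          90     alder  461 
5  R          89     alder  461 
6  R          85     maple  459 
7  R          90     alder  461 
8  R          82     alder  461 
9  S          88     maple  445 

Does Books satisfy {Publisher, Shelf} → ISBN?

Yes

(Publisher=R, Shelf=maple): rows 1, 6 → ISBN = 459, 459 ✓
(Publisher=S, Shelf=maple): rows 2, 3, 9 → ISBN = 445, 445, 445 ✓
(Publisher=R, Shelf=alder): rows 4, 5, 7, 8 → ISBN = 461, 461, 461, 461 ✓
Every {Publisher, Shelf} value is associated with a single ISBN value, so {Publisher, Shelf} → ISBN holds.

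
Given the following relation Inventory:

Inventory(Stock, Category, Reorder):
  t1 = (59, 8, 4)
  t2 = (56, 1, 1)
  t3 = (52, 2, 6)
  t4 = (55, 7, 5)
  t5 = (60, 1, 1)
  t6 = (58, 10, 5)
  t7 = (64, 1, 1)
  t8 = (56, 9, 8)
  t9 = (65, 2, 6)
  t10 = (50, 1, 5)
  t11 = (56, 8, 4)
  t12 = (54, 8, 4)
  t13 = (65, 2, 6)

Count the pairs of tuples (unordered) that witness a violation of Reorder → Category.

Reorder=4: all 3 rows agree on Category — 0 pairs.
Reorder=1: all 3 rows agree on Category — 0 pairs.
Reorder=6: all 3 rows agree on Category — 0 pairs.
Reorder=5: violating pairs (4,6), (4,10), (6,10) — 3 pairs.

3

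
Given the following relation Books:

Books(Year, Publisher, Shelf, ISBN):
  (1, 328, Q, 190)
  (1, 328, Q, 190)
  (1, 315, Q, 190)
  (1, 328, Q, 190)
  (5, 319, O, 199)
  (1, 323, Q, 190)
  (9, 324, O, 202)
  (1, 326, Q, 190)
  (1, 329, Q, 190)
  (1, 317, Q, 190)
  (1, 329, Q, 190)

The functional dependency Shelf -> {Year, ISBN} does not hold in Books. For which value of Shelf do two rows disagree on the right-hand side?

O

Shelf=Q: 9 rows → {Year,ISBN} = (1, 190), (1, 190), (1, 190), (1, 190), (1, 190), (1, 190), (1, 190), (1, 190), (1, 190) ✓
Shelf=O: 2 rows → {Year,ISBN} takes values {(5, 199), (9, 202)} — violation
The only Shelf value with inconsistent RHS is Shelf=O.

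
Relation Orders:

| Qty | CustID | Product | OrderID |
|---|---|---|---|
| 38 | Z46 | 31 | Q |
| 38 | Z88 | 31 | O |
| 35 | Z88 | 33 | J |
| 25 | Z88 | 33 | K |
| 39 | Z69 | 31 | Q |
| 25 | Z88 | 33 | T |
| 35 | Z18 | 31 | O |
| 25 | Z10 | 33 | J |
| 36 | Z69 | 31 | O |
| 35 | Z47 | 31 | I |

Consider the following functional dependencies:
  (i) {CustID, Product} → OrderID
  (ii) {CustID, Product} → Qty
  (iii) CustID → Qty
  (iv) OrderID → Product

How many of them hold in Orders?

1

(i) {CustID, Product} → OrderID: (CustID=Z88, Product=33): 3 rows → OrderID takes values {J, K, T} — violation; (CustID=Z69, Product=31): 2 rows → OrderID takes values {Q, O} — violation — fails.
(ii) {CustID, Product} → Qty: (CustID=Z88, Product=33): 3 rows → Qty takes values {35, 25} — violation; (CustID=Z69, Product=31): 2 rows → Qty takes values {39, 36} — violation — fails.
(iii) CustID → Qty: CustID=Z88: 4 rows → Qty takes values {38, 35, 25} — violation; CustID=Z69: 2 rows → Qty takes values {39, 36} — violation — fails.
(iv) OrderID → Product: every LHS value maps to a single RHS value — holds.
1 of the 4 dependencies holds.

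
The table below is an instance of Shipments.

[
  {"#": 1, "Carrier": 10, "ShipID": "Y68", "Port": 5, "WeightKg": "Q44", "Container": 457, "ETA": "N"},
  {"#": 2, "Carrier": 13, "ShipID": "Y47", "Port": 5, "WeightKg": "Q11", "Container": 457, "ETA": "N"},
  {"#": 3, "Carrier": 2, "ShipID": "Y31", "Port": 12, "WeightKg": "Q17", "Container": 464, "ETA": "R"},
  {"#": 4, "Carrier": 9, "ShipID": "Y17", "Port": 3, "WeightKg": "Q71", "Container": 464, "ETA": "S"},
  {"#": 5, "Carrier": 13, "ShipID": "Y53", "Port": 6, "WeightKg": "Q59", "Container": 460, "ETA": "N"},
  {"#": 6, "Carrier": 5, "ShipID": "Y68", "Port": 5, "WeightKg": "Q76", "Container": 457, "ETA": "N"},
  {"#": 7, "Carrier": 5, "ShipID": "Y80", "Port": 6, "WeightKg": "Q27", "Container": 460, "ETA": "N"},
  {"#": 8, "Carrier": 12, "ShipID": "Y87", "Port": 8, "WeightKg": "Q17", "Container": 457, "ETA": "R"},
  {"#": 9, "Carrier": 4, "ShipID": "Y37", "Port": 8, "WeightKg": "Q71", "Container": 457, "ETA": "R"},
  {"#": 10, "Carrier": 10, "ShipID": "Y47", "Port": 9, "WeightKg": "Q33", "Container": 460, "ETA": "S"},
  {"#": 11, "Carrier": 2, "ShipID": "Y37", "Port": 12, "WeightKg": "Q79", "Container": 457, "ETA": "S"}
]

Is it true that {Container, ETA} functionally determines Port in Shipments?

Yes

(Container=457, ETA=N): rows 1, 2, 6 → Port = 5, 5, 5 ✓
(Container=464, ETA=R): row 3 → Port = 12 ✓
(Container=464, ETA=S): row 4 → Port = 3 ✓
(Container=460, ETA=N): rows 5, 7 → Port = 6, 6 ✓
(Container=457, ETA=R): rows 8, 9 → Port = 8, 8 ✓
(Container=460, ETA=S): row 10 → Port = 9 ✓
(Container=457, ETA=S): row 11 → Port = 12 ✓
Every {Container, ETA} value is associated with a single Port value, so {Container, ETA} → Port holds.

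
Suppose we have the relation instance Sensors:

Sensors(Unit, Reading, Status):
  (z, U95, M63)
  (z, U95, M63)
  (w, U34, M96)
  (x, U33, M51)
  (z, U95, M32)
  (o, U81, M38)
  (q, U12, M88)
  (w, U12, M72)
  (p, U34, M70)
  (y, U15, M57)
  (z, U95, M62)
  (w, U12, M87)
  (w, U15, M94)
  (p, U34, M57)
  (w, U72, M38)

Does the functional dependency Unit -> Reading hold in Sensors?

No

Unit=z: 4 rows → Reading = U95, U95, U95, U95 ✓
Unit=w: 5 rows → Reading takes values {U34, U12, U15, U72} — violation
Unit=x: 1 row → Reading = U33 ✓
Unit=o: 1 row → Reading = U81 ✓
Unit=q: 1 row → Reading = U12 ✓
Unit=p: 2 rows → Reading = U34, U34 ✓
Unit=y: 1 row → Reading = U15 ✓
Two rows agree on Unit but differ on Reading, so Unit -> Reading does not hold.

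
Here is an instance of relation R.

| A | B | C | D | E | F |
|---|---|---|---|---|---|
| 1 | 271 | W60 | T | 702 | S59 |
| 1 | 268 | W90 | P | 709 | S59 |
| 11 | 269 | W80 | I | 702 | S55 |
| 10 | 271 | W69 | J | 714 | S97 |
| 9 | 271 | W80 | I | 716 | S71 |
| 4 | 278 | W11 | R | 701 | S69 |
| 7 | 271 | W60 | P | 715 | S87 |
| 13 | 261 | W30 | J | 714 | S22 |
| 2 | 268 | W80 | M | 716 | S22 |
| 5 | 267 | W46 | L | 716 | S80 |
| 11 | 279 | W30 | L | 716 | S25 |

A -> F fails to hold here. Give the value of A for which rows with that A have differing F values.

A=1: 2 rows → F = S59, S59 ✓
A=11: 2 rows → F takes values {S55, S25} — violation
A=10: 1 row → F = S97 ✓
A=9: 1 row → F = S71 ✓
A=4: 1 row → F = S69 ✓
A=7: 1 row → F = S87 ✓
A=13: 1 row → F = S22 ✓
A=2: 1 row → F = S22 ✓
A=5: 1 row → F = S80 ✓
The only A value with inconsistent F is A=11.

11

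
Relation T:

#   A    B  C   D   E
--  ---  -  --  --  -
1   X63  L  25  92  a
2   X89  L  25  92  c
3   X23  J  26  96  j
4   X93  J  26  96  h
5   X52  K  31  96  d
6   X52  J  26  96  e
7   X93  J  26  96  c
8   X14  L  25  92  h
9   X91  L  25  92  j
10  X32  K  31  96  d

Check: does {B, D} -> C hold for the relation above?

(B=L, D=92): rows 1, 2, 8, 9 → C = 25, 25, 25, 25 ✓
(B=J, D=96): rows 3, 4, 6, 7 → C = 26, 26, 26, 26 ✓
(B=K, D=96): rows 5, 10 → C = 31, 31 ✓
Every {B, D} value is associated with a single C value, so {B, D} -> C holds.

Yes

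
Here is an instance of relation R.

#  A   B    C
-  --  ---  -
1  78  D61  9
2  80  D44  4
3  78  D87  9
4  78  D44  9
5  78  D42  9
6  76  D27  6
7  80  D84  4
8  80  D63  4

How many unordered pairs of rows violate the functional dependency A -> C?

A=78: all 4 rows agree on C — 0 pairs.
A=80: all 3 rows agree on C — 0 pairs.

0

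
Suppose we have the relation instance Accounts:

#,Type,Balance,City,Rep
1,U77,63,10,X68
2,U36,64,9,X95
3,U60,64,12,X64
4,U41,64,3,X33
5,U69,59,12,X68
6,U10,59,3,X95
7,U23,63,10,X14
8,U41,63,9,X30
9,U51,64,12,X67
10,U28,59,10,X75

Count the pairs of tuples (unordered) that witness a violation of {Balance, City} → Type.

(Balance=63, City=10): violating pairs (1,7) — 1 pair.
(Balance=64, City=12): violating pairs (3,9) — 1 pair.

2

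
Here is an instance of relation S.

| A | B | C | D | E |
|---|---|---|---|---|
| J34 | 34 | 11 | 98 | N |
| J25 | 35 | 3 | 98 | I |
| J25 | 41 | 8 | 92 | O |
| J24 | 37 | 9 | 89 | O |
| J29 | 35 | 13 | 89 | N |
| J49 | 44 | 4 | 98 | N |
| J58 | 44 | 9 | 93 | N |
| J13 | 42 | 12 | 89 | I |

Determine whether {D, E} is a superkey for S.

No

Two distinct rows share (D=98, E=N), so {D, E} does not determine every attribute — not a superkey.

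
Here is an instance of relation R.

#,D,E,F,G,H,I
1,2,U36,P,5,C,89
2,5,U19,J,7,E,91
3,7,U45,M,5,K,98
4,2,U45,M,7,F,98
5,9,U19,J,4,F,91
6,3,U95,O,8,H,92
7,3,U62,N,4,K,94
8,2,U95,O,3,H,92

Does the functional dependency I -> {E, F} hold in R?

Yes

I=89: row 1 → {E,F} = (U36, P) ✓
I=91: rows 2, 5 → {E,F} = (U19, J), (U19, J) ✓
I=98: rows 3, 4 → {E,F} = (U45, M), (U45, M) ✓
I=92: rows 6, 8 → {E,F} = (U95, O), (U95, O) ✓
I=94: row 7 → {E,F} = (U62, N) ✓
Every I value is associated with a single {E, F} value, so I -> {E, F} holds.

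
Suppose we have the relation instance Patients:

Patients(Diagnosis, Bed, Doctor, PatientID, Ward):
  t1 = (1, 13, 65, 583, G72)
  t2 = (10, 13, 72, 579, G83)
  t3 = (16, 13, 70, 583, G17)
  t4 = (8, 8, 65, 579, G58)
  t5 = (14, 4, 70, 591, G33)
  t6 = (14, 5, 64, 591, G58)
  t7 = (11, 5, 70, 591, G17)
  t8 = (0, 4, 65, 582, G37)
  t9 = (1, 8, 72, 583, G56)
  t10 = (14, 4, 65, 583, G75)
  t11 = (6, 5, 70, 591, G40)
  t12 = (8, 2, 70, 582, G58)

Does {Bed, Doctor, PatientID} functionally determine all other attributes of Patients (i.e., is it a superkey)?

Rows 7 and 11 have the same {Bed, Doctor, PatientID} value (Bed=5, Doctor=70, PatientID=591) but are distinct tuples, so {Bed, Doctor, PatientID} does not determine every attribute — not a superkey.

No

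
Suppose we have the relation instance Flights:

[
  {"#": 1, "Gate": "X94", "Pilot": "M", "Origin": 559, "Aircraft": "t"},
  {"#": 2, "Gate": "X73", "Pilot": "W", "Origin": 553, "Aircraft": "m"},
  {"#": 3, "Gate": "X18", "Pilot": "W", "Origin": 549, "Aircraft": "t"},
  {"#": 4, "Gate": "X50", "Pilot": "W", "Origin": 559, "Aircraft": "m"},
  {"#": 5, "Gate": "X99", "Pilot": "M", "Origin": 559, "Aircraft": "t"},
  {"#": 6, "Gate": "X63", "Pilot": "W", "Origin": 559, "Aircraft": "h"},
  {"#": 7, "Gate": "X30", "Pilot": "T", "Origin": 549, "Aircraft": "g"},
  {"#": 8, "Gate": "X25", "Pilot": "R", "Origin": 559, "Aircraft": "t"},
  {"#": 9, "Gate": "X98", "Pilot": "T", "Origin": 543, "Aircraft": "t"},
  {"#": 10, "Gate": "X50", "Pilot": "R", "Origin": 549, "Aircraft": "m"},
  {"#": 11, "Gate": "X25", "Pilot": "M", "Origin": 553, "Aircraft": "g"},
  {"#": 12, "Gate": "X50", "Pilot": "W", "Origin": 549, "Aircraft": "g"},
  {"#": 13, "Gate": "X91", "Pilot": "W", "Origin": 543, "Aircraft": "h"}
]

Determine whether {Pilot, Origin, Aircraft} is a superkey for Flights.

No

Rows 1 and 5 have the same {Pilot, Origin, Aircraft} value (Pilot=M, Origin=559, Aircraft=t) but are distinct tuples, so {Pilot, Origin, Aircraft} does not determine every attribute — not a superkey.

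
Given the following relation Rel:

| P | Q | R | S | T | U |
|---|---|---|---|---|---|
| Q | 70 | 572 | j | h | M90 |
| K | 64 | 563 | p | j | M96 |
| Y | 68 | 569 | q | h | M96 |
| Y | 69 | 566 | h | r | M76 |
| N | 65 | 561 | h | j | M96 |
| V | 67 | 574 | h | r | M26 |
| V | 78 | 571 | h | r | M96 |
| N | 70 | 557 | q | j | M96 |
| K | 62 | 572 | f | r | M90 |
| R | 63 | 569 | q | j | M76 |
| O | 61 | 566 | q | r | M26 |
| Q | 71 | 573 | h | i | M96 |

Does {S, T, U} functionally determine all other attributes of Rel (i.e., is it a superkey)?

All 12 rows have distinct {S, T, U} values, so {S, T, U} → (all attributes) holds and {S, T, U} is a superkey.

Yes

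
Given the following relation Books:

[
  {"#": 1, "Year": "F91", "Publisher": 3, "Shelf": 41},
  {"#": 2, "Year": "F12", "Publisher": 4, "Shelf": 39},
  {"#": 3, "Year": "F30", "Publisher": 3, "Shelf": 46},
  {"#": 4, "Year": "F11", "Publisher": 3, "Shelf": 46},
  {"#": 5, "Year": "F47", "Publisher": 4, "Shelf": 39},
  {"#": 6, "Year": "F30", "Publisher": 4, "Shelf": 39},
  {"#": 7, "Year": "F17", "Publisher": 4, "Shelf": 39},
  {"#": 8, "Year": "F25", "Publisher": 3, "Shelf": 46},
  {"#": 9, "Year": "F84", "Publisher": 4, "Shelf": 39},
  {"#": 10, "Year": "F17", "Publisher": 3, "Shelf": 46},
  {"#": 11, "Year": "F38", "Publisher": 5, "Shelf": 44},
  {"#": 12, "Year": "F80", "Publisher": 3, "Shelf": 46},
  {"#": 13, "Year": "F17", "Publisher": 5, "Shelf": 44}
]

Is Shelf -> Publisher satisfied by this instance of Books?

Shelf=41: row 1 → Publisher = 3 ✓
Shelf=39: rows 2, 5, 6, 7, 9 → Publisher = 4, 4, 4, 4, 4 ✓
Shelf=46: rows 3, 4, 8, 10, 12 → Publisher = 3, 3, 3, 3, 3 ✓
Shelf=44: rows 11, 13 → Publisher = 5, 5 ✓
Every Shelf value is associated with a single Publisher value, so Shelf -> Publisher holds.

Yes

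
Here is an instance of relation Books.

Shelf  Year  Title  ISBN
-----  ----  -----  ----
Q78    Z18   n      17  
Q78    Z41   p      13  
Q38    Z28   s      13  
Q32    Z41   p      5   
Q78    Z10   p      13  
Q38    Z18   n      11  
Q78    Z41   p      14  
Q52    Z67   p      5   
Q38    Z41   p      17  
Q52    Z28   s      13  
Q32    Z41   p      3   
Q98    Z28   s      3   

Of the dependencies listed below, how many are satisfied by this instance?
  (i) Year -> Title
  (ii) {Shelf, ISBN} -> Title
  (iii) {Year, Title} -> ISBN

2

(i) Year -> Title: every LHS value maps to a single RHS value — holds.
(ii) {Shelf, ISBN} -> Title: every LHS value maps to a single RHS value — holds.
(iii) {Year, Title} -> ISBN: (Year=Z18, Title=n): 2 rows → ISBN takes values {17, 11} — violation; (Year=Z41, Title=p): 5 rows → ISBN takes values {13, 5, 14, 17, 3} — violation; (Year=Z28, Title=s): 3 rows → ISBN takes values {13, 3} — violation — fails.
2 of the 3 dependencies hold.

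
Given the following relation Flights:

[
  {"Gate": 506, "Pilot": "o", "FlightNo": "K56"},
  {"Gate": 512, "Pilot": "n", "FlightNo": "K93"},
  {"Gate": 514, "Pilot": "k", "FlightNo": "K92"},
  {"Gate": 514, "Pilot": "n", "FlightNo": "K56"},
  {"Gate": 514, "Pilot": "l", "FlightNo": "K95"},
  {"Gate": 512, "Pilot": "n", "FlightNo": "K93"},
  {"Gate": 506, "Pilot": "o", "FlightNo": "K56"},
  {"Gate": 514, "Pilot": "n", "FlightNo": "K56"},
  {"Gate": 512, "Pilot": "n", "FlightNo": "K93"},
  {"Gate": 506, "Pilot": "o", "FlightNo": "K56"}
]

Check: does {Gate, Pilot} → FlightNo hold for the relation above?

(Gate=506, Pilot=o): 3 rows → FlightNo = K56, K56, K56 ✓
(Gate=512, Pilot=n): 3 rows → FlightNo = K93, K93, K93 ✓
(Gate=514, Pilot=k): 1 row → FlightNo = K92 ✓
(Gate=514, Pilot=n): 2 rows → FlightNo = K56, K56 ✓
(Gate=514, Pilot=l): 1 row → FlightNo = K95 ✓
Every {Gate, Pilot} value is associated with a single FlightNo value, so {Gate, Pilot} → FlightNo holds.

Yes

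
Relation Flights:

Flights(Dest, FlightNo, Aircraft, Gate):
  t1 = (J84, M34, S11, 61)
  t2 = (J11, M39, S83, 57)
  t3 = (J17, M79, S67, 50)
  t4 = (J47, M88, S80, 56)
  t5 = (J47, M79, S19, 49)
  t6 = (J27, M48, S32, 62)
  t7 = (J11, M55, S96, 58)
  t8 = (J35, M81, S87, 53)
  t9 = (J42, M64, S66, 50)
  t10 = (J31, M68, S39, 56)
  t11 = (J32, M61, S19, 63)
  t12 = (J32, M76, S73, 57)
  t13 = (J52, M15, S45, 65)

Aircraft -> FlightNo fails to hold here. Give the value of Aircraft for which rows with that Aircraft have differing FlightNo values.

S19

Aircraft=S11: row 1 → FlightNo = M34 ✓
Aircraft=S83: row 2 → FlightNo = M39 ✓
Aircraft=S67: row 3 → FlightNo = M79 ✓
Aircraft=S80: row 4 → FlightNo = M88 ✓
Aircraft=S19: rows 5, 11 → FlightNo takes values {M79, M61} — violation
Aircraft=S32: row 6 → FlightNo = M48 ✓
Aircraft=S96: row 7 → FlightNo = M55 ✓
Aircraft=S87: row 8 → FlightNo = M81 ✓
Aircraft=S66: row 9 → FlightNo = M64 ✓
Aircraft=S39: row 10 → FlightNo = M68 ✓
Aircraft=S73: row 12 → FlightNo = M76 ✓
Aircraft=S45: row 13 → FlightNo = M15 ✓
The only Aircraft value with inconsistent FlightNo is Aircraft=S19.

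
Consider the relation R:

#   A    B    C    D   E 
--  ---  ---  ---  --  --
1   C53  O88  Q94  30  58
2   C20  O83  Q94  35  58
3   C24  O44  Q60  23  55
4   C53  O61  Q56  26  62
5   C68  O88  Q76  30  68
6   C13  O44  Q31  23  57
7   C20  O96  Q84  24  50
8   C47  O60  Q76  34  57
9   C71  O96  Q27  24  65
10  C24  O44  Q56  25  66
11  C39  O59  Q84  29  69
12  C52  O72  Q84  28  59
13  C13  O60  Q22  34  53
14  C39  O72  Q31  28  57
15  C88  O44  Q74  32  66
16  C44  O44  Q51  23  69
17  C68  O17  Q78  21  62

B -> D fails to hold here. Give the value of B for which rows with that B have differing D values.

O44

B=O88: rows 1, 5 → D = 30, 30 ✓
B=O83: row 2 → D = 35 ✓
B=O44: rows 3, 6, 10, 15, 16 → D takes values {23, 25, 32} — violation
B=O61: row 4 → D = 26 ✓
B=O96: rows 7, 9 → D = 24, 24 ✓
B=O60: rows 8, 13 → D = 34, 34 ✓
B=O59: row 11 → D = 29 ✓
B=O72: rows 12, 14 → D = 28, 28 ✓
B=O17: row 17 → D = 21 ✓
The only B value with inconsistent D is B=O44.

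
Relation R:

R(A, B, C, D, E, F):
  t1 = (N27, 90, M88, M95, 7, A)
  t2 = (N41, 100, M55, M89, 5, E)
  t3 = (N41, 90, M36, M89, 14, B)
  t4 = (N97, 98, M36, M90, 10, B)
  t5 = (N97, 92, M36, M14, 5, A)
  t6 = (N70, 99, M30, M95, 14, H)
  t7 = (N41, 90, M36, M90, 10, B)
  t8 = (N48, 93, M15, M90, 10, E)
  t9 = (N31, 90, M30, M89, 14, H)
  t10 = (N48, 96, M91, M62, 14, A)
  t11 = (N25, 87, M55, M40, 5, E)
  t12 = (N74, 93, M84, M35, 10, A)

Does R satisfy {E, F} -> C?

(E=7, F=A): row 1 → C = M88 ✓
(E=5, F=E): rows 2, 11 → C = M55, M55 ✓
(E=14, F=B): row 3 → C = M36 ✓
(E=10, F=B): rows 4, 7 → C = M36, M36 ✓
(E=5, F=A): row 5 → C = M36 ✓
(E=14, F=H): rows 6, 9 → C = M30, M30 ✓
(E=10, F=E): row 8 → C = M15 ✓
(E=14, F=A): row 10 → C = M91 ✓
(E=10, F=A): row 12 → C = M84 ✓
Every {E, F} value is associated with a single C value, so {E, F} -> C holds.

Yes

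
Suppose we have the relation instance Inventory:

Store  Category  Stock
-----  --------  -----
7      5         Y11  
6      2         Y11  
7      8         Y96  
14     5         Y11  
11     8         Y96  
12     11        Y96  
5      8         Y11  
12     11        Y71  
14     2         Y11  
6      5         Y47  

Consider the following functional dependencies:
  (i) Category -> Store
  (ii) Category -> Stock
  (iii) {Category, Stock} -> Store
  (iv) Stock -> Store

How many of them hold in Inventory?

(i) Category -> Store: Category=5: 3 rows → Store takes values {7, 14, 6} — violation; Category=2: 2 rows → Store takes values {6, 14} — violation; Category=8: 3 rows → Store takes values {7, 11, 5} — violation — fails.
(ii) Category -> Stock: Category=5: 3 rows → Stock takes values {Y11, Y47} — violation; Category=8: 3 rows → Stock takes values {Y96, Y11} — violation; Category=11: 2 rows → Stock takes values {Y96, Y71} — violation — fails.
(iii) {Category, Stock} -> Store: (Category=5, Stock=Y11): 2 rows → Store takes values {7, 14} — violation; (Category=2, Stock=Y11): 2 rows → Store takes values {6, 14} — violation; (Category=8, Stock=Y96): 2 rows → Store takes values {7, 11} — violation — fails.
(iv) Stock -> Store: Stock=Y11: 5 rows → Store takes values {7, 6, 14, 5} — violation; Stock=Y96: 3 rows → Store takes values {7, 11, 12} — violation — fails.
None of the 4 dependencies hold.

0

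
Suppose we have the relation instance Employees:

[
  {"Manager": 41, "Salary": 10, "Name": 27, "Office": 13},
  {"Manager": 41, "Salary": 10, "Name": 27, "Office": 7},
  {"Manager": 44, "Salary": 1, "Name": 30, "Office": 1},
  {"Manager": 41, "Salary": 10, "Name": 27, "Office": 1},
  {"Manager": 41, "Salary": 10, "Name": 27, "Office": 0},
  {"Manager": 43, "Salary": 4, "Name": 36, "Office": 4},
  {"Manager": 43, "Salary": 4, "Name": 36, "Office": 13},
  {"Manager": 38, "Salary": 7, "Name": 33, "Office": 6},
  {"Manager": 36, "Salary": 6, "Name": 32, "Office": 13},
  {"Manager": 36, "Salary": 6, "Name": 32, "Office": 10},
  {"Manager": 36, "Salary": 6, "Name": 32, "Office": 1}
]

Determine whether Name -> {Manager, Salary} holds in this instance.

Name=27: 4 rows → {Manager,Salary} = (41, 10), (41, 10), (41, 10), (41, 10) ✓
Name=30: 1 row → {Manager,Salary} = (44, 1) ✓
Name=36: 2 rows → {Manager,Salary} = (43, 4), (43, 4) ✓
Name=33: 1 row → {Manager,Salary} = (38, 7) ✓
Name=32: 3 rows → {Manager,Salary} = (36, 6), (36, 6), (36, 6) ✓
Every Name value is associated with a single {Manager, Salary} value, so Name -> {Manager, Salary} holds.

Yes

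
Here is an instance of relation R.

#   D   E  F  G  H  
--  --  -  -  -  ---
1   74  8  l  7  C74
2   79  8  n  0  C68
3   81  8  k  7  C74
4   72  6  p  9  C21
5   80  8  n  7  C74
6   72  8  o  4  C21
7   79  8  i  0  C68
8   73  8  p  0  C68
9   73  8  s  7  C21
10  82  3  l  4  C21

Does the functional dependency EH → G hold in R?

(E=8, H=C74): rows 1, 3, 5 → G = 7, 7, 7 ✓
(E=8, H=C68): rows 2, 7, 8 → G = 0, 0, 0 ✓
(E=6, H=C21): row 4 → G = 9 ✓
(E=8, H=C21): rows 6, 9 → G takes values {4, 7} — violation
(E=3, H=C21): row 10 → G = 4 ✓
Two rows agree on EH but differ on G, so EH → G does not hold.

No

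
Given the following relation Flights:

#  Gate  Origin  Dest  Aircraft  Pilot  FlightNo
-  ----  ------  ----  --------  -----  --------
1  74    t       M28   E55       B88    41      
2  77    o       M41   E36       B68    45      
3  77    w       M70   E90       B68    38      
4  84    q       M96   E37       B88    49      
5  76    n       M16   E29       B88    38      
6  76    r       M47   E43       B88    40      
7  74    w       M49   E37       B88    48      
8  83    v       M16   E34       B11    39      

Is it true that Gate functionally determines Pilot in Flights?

Yes

Gate=74: rows 1, 7 → Pilot = B88, B88 ✓
Gate=77: rows 2, 3 → Pilot = B68, B68 ✓
Gate=84: row 4 → Pilot = B88 ✓
Gate=76: rows 5, 6 → Pilot = B88, B88 ✓
Gate=83: row 8 → Pilot = B11 ✓
Every Gate value is associated with a single Pilot value, so Gate -> Pilot holds.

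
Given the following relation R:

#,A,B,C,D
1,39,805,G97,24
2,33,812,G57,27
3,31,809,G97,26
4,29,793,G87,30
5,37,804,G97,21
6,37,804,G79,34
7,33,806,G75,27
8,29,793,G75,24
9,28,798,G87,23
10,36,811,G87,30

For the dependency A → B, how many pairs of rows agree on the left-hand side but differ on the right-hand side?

A=33: violating pairs (2,7) — 1 pair.
A=29: all 2 rows agree on B — 0 pairs.
A=37: all 2 rows agree on B — 0 pairs.

1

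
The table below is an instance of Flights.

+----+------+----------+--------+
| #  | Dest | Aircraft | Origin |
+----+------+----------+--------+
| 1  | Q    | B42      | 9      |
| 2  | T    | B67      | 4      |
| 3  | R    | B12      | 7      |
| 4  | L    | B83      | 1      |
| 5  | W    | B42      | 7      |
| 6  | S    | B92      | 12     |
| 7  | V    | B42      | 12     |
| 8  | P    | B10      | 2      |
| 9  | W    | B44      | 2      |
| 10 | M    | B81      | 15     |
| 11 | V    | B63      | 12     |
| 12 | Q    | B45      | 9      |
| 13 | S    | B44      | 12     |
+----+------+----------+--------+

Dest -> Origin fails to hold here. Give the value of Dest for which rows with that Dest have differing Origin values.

W

Dest=Q: rows 1, 12 → Origin = 9, 9 ✓
Dest=T: row 2 → Origin = 4 ✓
Dest=R: row 3 → Origin = 7 ✓
Dest=L: row 4 → Origin = 1 ✓
Dest=W: rows 5, 9 → Origin takes values {7, 2} — violation
Dest=S: rows 6, 13 → Origin = 12, 12 ✓
Dest=V: rows 7, 11 → Origin = 12, 12 ✓
Dest=P: row 8 → Origin = 2 ✓
Dest=M: row 10 → Origin = 15 ✓
The only Dest value with inconsistent Origin is Dest=W.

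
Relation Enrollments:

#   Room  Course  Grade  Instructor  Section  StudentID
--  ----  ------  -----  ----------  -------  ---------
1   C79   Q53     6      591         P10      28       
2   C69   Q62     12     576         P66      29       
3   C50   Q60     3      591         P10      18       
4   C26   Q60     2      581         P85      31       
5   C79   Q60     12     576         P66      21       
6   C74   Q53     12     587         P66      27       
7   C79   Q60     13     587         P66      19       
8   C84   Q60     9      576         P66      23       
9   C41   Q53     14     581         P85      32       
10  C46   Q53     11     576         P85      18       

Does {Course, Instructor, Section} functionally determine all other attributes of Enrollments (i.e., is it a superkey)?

No

Rows 5 and 8 have the same {Course, Instructor, Section} value (Course=Q60, Instructor=576, Section=P66) but are distinct tuples, so {Course, Instructor, Section} does not determine every attribute — not a superkey.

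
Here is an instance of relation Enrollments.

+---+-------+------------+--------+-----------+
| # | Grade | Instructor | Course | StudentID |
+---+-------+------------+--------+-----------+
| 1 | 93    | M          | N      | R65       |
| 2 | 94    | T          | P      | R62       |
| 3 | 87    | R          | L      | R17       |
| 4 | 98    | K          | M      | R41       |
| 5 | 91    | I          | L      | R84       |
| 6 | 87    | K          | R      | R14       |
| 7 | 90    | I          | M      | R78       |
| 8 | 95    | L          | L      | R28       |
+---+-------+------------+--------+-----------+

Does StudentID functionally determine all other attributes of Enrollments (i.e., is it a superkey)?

Yes

All 8 rows have distinct StudentID values, so StudentID → (all attributes) holds and StudentID is a superkey.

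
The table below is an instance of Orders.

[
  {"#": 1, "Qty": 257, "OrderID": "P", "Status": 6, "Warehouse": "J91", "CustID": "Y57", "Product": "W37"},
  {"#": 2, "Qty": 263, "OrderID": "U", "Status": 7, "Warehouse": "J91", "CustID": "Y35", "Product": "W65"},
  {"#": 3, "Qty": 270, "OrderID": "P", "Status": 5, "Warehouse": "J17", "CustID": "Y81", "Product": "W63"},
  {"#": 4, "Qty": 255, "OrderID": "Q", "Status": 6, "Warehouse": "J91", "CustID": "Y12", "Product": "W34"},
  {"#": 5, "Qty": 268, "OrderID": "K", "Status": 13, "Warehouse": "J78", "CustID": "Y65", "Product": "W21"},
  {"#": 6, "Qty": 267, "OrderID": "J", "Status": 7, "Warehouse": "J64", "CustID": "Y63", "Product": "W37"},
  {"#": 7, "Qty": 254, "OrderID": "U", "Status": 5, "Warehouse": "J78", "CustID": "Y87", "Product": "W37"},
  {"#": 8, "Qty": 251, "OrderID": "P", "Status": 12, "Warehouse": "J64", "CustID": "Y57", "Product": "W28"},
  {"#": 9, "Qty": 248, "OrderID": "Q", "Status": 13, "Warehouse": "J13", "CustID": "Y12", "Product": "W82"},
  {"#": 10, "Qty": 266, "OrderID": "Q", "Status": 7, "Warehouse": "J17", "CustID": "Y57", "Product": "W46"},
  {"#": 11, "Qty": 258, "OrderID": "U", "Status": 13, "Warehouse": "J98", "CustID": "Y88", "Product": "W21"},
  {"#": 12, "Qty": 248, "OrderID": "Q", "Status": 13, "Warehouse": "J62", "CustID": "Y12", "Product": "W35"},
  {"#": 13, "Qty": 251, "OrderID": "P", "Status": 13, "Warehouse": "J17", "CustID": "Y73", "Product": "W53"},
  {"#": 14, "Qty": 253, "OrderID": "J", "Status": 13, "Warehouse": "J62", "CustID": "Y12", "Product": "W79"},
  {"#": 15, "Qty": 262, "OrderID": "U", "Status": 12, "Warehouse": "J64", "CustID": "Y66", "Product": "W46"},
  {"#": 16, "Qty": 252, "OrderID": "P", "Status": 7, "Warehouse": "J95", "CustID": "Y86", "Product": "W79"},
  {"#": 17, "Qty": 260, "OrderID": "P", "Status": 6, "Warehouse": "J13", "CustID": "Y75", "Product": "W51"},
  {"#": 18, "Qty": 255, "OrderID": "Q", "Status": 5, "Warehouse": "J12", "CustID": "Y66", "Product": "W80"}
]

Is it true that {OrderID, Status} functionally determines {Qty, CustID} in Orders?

(OrderID=P, Status=6): rows 1, 17 → {Qty,CustID} takes values {(257, Y57), (260, Y75)} — violation
(OrderID=U, Status=7): row 2 → {Qty,CustID} = (263, Y35) ✓
(OrderID=P, Status=5): row 3 → {Qty,CustID} = (270, Y81) ✓
(OrderID=Q, Status=6): row 4 → {Qty,CustID} = (255, Y12) ✓
(OrderID=K, Status=13): row 5 → {Qty,CustID} = (268, Y65) ✓
(OrderID=J, Status=7): row 6 → {Qty,CustID} = (267, Y63) ✓
(OrderID=U, Status=5): row 7 → {Qty,CustID} = (254, Y87) ✓
(OrderID=P, Status=12): row 8 → {Qty,CustID} = (251, Y57) ✓
(OrderID=Q, Status=13): rows 9, 12 → {Qty,CustID} = (248, Y12), (248, Y12) ✓
(OrderID=Q, Status=7): row 10 → {Qty,CustID} = (266, Y57) ✓
(OrderID=U, Status=13): row 11 → {Qty,CustID} = (258, Y88) ✓
(OrderID=P, Status=13): row 13 → {Qty,CustID} = (251, Y73) ✓
(OrderID=J, Status=13): row 14 → {Qty,CustID} = (253, Y12) ✓
(OrderID=U, Status=12): row 15 → {Qty,CustID} = (262, Y66) ✓
(OrderID=P, Status=7): row 16 → {Qty,CustID} = (252, Y86) ✓
(OrderID=Q, Status=5): row 18 → {Qty,CustID} = (255, Y66) ✓
Two rows agree on {OrderID, Status} but differ on {Qty, CustID}, so {OrderID, Status} -> {Qty, CustID} does not hold.

No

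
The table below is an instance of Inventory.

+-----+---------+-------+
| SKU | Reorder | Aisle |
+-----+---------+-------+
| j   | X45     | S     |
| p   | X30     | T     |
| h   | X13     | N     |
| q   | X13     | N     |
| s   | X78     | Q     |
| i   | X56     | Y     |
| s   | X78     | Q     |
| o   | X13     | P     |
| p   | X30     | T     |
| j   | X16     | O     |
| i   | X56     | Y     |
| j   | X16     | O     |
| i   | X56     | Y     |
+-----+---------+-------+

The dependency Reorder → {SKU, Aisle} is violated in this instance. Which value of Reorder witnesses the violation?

Reorder=X45: 1 row → {SKU,Aisle} = (j, S) ✓
Reorder=X30: 2 rows → {SKU,Aisle} = (p, T), (p, T) ✓
Reorder=X13: 3 rows → {SKU,Aisle} takes values {(h, N), (q, N), (o, P)} — violation
Reorder=X78: 2 rows → {SKU,Aisle} = (s, Q), (s, Q) ✓
Reorder=X56: 3 rows → {SKU,Aisle} = (i, Y), (i, Y), (i, Y) ✓
Reorder=X16: 2 rows → {SKU,Aisle} = (j, O), (j, O) ✓
The only Reorder value with inconsistent RHS is Reorder=X13.

X13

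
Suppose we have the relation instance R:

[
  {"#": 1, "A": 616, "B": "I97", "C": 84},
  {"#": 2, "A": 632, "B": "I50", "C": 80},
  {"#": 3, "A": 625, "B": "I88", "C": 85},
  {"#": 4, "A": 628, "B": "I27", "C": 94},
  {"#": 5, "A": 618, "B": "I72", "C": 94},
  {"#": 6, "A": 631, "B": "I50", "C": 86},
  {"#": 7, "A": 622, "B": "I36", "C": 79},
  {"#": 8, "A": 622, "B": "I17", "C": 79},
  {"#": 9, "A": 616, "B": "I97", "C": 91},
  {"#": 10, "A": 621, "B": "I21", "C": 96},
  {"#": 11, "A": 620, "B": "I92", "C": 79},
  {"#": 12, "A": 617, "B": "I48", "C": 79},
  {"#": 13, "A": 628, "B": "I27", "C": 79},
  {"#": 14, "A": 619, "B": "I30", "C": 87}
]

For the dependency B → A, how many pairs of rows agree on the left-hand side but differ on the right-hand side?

1

B=I97: all 2 rows agree on A — 0 pairs.
B=I50: violating pairs (2,6) — 1 pair.
B=I27: all 2 rows agree on A — 0 pairs.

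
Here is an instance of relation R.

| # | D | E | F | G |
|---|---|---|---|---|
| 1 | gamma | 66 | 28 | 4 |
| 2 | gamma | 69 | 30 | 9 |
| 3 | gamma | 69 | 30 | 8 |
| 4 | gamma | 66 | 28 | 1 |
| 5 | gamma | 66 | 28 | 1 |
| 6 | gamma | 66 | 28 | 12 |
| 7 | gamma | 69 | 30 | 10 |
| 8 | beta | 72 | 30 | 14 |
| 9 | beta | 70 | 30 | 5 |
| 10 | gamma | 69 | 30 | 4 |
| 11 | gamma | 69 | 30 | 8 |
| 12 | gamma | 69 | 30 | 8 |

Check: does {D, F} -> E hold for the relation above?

(D=gamma, F=28): rows 1, 4, 5, 6 → E = 66, 66, 66, 66 ✓
(D=gamma, F=30): rows 2, 3, 7, 10, 11, 12 → E = 69, 69, 69, 69, 69, 69 ✓
(D=beta, F=30): rows 8, 9 → E takes values {72, 70} — violation
Two rows agree on {D, F} but differ on E, so {D, F} -> E does not hold.

No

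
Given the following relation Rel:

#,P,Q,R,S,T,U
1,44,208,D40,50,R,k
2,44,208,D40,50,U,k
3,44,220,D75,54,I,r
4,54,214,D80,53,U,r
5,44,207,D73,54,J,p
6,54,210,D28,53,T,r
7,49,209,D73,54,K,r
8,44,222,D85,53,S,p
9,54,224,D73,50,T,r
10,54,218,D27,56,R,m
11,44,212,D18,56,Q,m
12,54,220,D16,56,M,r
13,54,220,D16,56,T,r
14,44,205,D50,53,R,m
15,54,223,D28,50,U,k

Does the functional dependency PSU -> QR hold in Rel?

(P=44, S=50, U=k): rows 1, 2 → {Q,R} = (208, D40), (208, D40) ✓
(P=44, S=54, U=r): row 3 → {Q,R} = (220, D75) ✓
(P=54, S=53, U=r): rows 4, 6 → {Q,R} takes values {(214, D80), (210, D28)} — violation
(P=44, S=54, U=p): row 5 → {Q,R} = (207, D73) ✓
(P=49, S=54, U=r): row 7 → {Q,R} = (209, D73) ✓
(P=44, S=53, U=p): row 8 → {Q,R} = (222, D85) ✓
(P=54, S=50, U=r): row 9 → {Q,R} = (224, D73) ✓
(P=54, S=56, U=m): row 10 → {Q,R} = (218, D27) ✓
(P=44, S=56, U=m): row 11 → {Q,R} = (212, D18) ✓
(P=54, S=56, U=r): rows 12, 13 → {Q,R} = (220, D16), (220, D16) ✓
(P=44, S=53, U=m): row 14 → {Q,R} = (205, D50) ✓
(P=54, S=50, U=k): row 15 → {Q,R} = (223, D28) ✓
Two rows agree on PSU but differ on QR, so PSU -> QR does not hold.

No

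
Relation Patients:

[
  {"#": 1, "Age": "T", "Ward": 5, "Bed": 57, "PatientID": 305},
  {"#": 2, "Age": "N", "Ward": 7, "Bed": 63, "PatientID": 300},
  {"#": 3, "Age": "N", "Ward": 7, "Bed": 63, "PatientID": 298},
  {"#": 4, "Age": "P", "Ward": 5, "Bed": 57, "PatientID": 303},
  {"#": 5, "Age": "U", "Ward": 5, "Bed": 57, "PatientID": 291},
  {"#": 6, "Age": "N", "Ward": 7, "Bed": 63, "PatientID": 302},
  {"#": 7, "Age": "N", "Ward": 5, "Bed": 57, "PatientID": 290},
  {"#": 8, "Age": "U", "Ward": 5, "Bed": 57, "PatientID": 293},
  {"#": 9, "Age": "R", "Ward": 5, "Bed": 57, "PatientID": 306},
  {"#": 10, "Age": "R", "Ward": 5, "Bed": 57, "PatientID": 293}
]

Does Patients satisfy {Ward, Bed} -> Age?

(Ward=5, Bed=57): rows 1, 4, 5, 7, 8, 9, 10 → Age takes values {T, P, U, N, R} — violation
(Ward=7, Bed=63): rows 2, 3, 6 → Age = N, N, N ✓
Two rows agree on {Ward, Bed} but differ on Age, so {Ward, Bed} -> Age does not hold.

No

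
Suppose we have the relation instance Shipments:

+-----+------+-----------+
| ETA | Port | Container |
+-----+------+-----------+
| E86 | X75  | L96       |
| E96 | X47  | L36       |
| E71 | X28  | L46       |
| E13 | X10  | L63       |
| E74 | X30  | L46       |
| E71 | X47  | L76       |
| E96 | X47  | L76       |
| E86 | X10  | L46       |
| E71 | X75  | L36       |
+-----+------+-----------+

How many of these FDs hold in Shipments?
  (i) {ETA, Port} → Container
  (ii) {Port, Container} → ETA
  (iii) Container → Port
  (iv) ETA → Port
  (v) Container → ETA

0

(i) {ETA, Port} → Container: (ETA=E96, Port=X47): 2 rows → Container takes values {L36, L76} — violation — fails.
(ii) {Port, Container} → ETA: (Port=X47, Container=L76): 2 rows → ETA takes values {E71, E96} — violation — fails.
(iii) Container → Port: Container=L36: 2 rows → Port takes values {X47, X75} — violation; Container=L46: 3 rows → Port takes values {X28, X30, X10} — violation — fails.
(iv) ETA → Port: ETA=E86: 2 rows → Port takes values {X75, X10} — violation; ETA=E71: 3 rows → Port takes values {X28, X47, X75} — violation — fails.
(v) Container → ETA: Container=L36: 2 rows → ETA takes values {E96, E71} — violation; Container=L46: 3 rows → ETA takes values {E71, E74, E86} — violation; Container=L76: 2 rows → ETA takes values {E71, E96} — violation — fails.
None of the 5 dependencies hold.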